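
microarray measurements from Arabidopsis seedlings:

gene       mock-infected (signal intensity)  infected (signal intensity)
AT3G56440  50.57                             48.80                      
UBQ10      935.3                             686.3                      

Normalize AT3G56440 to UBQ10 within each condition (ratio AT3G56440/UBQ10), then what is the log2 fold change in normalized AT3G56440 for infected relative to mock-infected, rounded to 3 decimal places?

AT3G56440/UBQ10 (mock-infected) = 50.57 / 935.3 = 0.054068
AT3G56440/UBQ10 (infected) = 48.80 / 686.3 = 0.071106
Fold change = 0.071106 / 0.054068 = 1.3151
log2(1.3151) = 0.3952

0.395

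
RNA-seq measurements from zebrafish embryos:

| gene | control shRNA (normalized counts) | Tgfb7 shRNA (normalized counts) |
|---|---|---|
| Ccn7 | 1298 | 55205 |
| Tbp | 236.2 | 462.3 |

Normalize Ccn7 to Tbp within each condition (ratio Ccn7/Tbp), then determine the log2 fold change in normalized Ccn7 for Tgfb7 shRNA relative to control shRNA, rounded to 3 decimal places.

4.442

Ccn7/Tbp (control shRNA) = 1298 / 236.2 = 5.4953
Ccn7/Tbp (Tgfb7 shRNA) = 55205 / 462.3 = 119.41
Fold change = 119.41 / 5.4953 = 21.7300
log2(21.7300) = 4.4416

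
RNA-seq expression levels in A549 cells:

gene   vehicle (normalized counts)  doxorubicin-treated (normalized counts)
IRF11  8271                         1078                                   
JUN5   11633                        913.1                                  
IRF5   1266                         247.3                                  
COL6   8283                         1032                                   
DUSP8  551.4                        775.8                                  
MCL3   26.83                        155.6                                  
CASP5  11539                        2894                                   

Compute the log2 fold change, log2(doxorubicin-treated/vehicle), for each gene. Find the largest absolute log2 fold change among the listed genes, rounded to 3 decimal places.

log2(1078/8271) = -2.940  (IRF11)
log2(913.1/11633) = -3.671  (JUN5)
log2(247.3/1266) = -2.356  (IRF5)
log2(1032/8283) = -3.005  (COL6)
log2(775.8/551.4) = 0.493  (DUSP8)
log2(155.6/26.83) = 2.536  (MCL3)
log2(2894/11539) = -1.995  (CASP5)
The largest magnitude belongs to JUN5.

3.671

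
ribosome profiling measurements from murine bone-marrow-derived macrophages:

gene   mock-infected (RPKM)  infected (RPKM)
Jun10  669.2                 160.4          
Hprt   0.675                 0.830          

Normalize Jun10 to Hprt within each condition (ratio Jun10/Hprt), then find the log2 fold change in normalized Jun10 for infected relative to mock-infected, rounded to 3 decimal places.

Jun10/Hprt (mock-infected) = 669.2 / 0.675 = 991.41
Jun10/Hprt (infected) = 160.4 / 0.830 = 193.25
Fold change = 193.25 / 991.41 = 0.1949
log2(0.1949) = -2.3590

-2.359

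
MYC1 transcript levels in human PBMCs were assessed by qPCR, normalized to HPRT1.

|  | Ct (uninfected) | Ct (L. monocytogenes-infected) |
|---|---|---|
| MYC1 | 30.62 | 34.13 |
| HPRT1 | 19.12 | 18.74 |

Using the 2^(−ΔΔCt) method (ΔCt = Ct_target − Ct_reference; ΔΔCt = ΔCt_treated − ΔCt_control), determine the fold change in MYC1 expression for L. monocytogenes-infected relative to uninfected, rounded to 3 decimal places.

0.067

ΔCt(uninfected) = 30.620 − 19.120 = 11.500
ΔCt(L. monocytogenes-infected) = 34.130 − 18.740 = 15.390
ΔΔCt = 15.390 − 11.500 = 3.890
Fold change = 2^(−3.890) = 0.0675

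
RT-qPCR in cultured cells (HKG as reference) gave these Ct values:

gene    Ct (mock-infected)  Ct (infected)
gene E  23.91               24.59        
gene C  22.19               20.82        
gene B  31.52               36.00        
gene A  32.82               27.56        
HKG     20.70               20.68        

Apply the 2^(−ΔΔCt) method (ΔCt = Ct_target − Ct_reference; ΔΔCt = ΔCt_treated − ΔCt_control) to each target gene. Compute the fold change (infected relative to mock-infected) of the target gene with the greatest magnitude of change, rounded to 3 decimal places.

gene E: ΔΔCt = (24.59−20.68) − (23.91−20.70) = 3.91 − 3.21 = 0.70; fold change = 2^-0.70 = 0.616
gene C: ΔΔCt = (20.82−20.68) − (22.19−20.70) = 0.14 − 1.49 = -1.35; fold change = 2^1.35 = 2.549
gene B: ΔΔCt = (36.00−20.68) − (31.52−20.70) = 15.32 − 10.82 = 4.50; fold change = 2^-4.50 = 0.044
gene A: ΔΔCt = (27.56−20.68) − (32.82−20.70) = 6.88 − 12.12 = -5.24; fold change = 2^5.24 = 37.792
gene A has the largest |ΔΔCt| = 5.24.

37.792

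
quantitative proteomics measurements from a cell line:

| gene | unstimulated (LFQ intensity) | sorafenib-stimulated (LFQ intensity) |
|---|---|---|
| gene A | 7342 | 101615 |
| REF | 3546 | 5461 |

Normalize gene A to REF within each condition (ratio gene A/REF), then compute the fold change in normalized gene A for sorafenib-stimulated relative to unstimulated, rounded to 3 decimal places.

8.987

gene A/REF (unstimulated) = 7342 / 3546 = 2.0705
gene A/REF (sorafenib-stimulated) = 101615 / 5461 = 18.607
Fold change = 18.607 / 2.0705 = 8.9869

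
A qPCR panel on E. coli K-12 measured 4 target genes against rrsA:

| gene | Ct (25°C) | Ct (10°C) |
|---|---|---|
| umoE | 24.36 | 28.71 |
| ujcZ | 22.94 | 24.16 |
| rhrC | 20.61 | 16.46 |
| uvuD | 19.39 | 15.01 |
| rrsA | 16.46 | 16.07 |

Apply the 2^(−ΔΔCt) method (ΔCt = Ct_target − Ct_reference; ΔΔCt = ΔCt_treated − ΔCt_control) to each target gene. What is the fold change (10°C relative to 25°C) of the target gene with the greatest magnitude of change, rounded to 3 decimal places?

umoE: ΔΔCt = (28.71−16.07) − (24.36−16.46) = 12.64 − 7.90 = 4.74; fold change = 2^-4.74 = 0.037
ujcZ: ΔΔCt = (24.16−16.07) − (22.94−16.46) = 8.09 − 6.48 = 1.61; fold change = 2^-1.61 = 0.328
rhrC: ΔΔCt = (16.46−16.07) − (20.61−16.46) = 0.39 − 4.15 = -3.76; fold change = 2^3.76 = 13.548
uvuD: ΔΔCt = (15.01−16.07) − (19.39−16.46) = -1.06 − 2.93 = -3.99; fold change = 2^3.99 = 15.889
umoE has the largest |ΔΔCt| = 4.74.

0.037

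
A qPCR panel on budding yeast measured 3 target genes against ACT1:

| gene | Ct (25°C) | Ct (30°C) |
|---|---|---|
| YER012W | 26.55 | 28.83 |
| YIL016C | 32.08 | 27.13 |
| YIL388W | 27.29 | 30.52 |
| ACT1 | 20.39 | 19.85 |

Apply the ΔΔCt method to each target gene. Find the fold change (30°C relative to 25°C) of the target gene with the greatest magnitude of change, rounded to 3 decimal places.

YER012W: ΔΔCt = (28.83−19.85) − (26.55−20.39) = 8.98 − 6.16 = 2.82; fold change = 2^-2.82 = 0.142
YIL016C: ΔΔCt = (27.13−19.85) − (32.08−20.39) = 7.28 − 11.69 = -4.41; fold change = 2^4.41 = 21.259
YIL388W: ΔΔCt = (30.52−19.85) − (27.29−20.39) = 10.67 − 6.90 = 3.77; fold change = 2^-3.77 = 0.073
YIL016C has the largest |ΔΔCt| = 4.41.

21.259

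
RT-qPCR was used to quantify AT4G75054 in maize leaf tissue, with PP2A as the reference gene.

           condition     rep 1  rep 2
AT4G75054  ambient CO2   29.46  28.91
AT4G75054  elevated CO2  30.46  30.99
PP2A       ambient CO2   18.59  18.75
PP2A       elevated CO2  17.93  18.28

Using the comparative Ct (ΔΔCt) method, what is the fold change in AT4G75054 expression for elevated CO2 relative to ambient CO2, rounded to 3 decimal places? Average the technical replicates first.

Mean Ct: AT4G75054 ambient CO2 29.185; AT4G75054 elevated CO2 30.725; PP2A ambient CO2 18.670; PP2A elevated CO2 18.105
ΔCt(ambient CO2) = 29.185 − 18.670 = 10.515
ΔCt(elevated CO2) = 30.725 − 18.105 = 12.620
ΔΔCt = 12.620 − 10.515 = 2.105
Fold change = 2^(−2.105) = 0.2325

0.232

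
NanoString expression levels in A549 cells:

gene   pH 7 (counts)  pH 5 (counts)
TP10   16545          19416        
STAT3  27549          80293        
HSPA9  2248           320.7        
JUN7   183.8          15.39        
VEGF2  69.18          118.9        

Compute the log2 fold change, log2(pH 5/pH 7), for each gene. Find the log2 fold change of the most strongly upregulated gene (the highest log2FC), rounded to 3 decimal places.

1.543

log2(19416/16545) = 0.231  (TP10)
log2(80293/27549) = 1.543  (STAT3)
log2(320.7/2248) = -2.809  (HSPA9)
log2(15.39/183.8) = -3.578  (JUN7)
log2(118.9/69.18) = 0.781  (VEGF2)
STAT3 is most strongly upregulated.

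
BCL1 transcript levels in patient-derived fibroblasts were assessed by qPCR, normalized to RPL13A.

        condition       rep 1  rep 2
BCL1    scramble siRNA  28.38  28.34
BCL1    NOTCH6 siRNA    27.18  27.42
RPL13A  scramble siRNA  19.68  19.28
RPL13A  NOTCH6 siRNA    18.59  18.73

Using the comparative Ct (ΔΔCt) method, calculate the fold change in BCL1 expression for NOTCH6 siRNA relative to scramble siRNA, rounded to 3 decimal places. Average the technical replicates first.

1.181

Mean Ct: BCL1 scramble siRNA 28.360; BCL1 NOTCH6 siRNA 27.300; RPL13A scramble siRNA 19.480; RPL13A NOTCH6 siRNA 18.660
ΔCt(scramble siRNA) = 28.360 − 19.480 = 8.880
ΔCt(NOTCH6 siRNA) = 27.300 − 18.660 = 8.640
ΔΔCt = 8.640 − 8.880 = -0.240
Fold change = 2^(−(-0.240)) = 2^0.240 = 1.1810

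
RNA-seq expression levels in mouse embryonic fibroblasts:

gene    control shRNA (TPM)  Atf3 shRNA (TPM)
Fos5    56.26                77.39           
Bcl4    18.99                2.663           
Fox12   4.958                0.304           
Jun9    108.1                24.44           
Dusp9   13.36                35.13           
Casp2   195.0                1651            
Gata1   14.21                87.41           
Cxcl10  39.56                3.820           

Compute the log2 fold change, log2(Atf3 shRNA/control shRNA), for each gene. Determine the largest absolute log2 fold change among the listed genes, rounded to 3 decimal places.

log2(77.39/56.26) = 0.460  (Fos5)
log2(2.663/18.99) = -2.834  (Bcl4)
log2(0.304/4.958) = -4.028  (Fox12)
log2(24.44/108.1) = -2.145  (Jun9)
log2(35.13/13.36) = 1.395  (Dusp9)
log2(1651/195.0) = 3.082  (Casp2)
log2(87.41/14.21) = 2.621  (Gata1)
log2(3.820/39.56) = -3.372  (Cxcl10)
The largest magnitude belongs to Fox12.

4.028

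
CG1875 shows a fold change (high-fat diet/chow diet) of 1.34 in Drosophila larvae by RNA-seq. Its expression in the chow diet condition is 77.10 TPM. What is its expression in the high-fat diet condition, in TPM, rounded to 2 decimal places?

103.31

high-fat diet expression = 77.10 × 1.34 = 103.31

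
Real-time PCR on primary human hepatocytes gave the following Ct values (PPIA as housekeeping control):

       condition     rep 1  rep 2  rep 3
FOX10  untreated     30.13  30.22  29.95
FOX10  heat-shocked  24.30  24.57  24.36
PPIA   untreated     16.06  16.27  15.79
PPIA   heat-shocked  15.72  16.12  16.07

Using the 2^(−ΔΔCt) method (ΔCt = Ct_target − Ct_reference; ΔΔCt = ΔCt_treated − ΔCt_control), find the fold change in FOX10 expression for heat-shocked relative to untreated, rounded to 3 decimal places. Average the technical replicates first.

Mean Ct: FOX10 untreated 30.100; FOX10 heat-shocked 24.410; PPIA untreated 16.040; PPIA heat-shocked 15.970
ΔCt(untreated) = 30.100 − 16.040 = 14.060
ΔCt(heat-shocked) = 24.410 − 15.970 = 8.440
ΔΔCt = 8.440 − 14.060 = -5.620
Fold change = 2^(−(-5.620)) = 2^5.620 = 49.1800

49.180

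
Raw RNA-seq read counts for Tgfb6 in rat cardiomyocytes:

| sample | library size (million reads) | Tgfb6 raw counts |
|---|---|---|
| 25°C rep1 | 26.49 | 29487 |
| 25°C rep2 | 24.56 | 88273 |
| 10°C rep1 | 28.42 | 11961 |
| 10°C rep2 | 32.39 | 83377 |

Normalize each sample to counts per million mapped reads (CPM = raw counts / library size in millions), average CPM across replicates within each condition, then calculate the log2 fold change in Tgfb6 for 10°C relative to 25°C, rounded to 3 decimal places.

CPM(25°C rep1) = 29487 / 26.49 = 1113.1370
CPM(25°C rep2) = 88273 / 24.56 = 3594.1775
CPM(10°C rep1) = 11961 / 28.42 = 420.8656
CPM(10°C rep2) = 83377 / 32.39 = 2574.1587
mean CPM(25°C) = 2353.6573; mean CPM(10°C) = 1497.5121
Fold change = 1497.5121 / 2353.6573 = 0.63625
log2(0.63625) = -0.6523

-0.652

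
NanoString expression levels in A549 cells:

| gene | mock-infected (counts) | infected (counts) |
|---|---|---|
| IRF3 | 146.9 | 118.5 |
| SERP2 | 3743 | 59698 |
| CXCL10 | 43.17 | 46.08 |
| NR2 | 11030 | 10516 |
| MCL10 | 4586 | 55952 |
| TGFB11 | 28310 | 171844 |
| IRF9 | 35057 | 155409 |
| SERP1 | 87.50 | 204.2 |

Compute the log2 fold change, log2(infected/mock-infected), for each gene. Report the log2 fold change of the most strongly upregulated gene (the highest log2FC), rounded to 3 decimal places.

3.995

log2(118.5/146.9) = -0.310  (IRF3)
log2(59698/3743) = 3.995  (SERP2)
log2(46.08/43.17) = 0.094  (CXCL10)
log2(10516/11030) = -0.069  (NR2)
log2(55952/4586) = 3.609  (MCL10)
log2(171844/28310) = 2.602  (TGFB11)
log2(155409/35057) = 2.148  (IRF9)
log2(204.2/87.50) = 1.223  (SERP1)
SERP2 is most strongly upregulated.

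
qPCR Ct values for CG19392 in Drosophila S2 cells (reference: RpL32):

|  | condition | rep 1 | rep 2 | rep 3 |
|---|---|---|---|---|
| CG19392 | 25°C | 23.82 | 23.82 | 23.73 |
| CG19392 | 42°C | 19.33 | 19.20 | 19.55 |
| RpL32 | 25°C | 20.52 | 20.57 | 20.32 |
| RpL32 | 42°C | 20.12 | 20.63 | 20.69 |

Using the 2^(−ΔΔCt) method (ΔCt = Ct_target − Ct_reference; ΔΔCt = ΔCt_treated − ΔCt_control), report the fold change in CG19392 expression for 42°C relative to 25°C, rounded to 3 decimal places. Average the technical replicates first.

Mean Ct: CG19392 25°C 23.790; CG19392 42°C 19.360; RpL32 25°C 20.470; RpL32 42°C 20.480
ΔCt(25°C) = 23.790 − 20.470 = 3.320
ΔCt(42°C) = 19.360 − 20.480 = -1.120
ΔΔCt = -1.120 − 3.320 = -4.440
Fold change = 2^(−(-4.440)) = 2^4.440 = 21.7057

21.706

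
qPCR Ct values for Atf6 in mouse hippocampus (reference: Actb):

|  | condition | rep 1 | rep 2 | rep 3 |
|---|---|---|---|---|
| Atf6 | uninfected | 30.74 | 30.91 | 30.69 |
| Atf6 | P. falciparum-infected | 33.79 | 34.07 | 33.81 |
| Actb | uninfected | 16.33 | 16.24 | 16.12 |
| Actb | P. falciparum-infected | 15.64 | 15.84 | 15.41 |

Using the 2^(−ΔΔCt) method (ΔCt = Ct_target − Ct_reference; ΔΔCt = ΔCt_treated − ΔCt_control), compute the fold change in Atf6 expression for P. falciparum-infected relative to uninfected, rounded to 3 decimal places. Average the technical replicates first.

Mean Ct: Atf6 uninfected 30.780; Atf6 P. falciparum-infected 33.890; Actb uninfected 16.230; Actb P. falciparum-infected 15.630
ΔCt(uninfected) = 30.780 − 16.230 = 14.550
ΔCt(P. falciparum-infected) = 33.890 − 15.630 = 18.260
ΔΔCt = 18.260 − 14.550 = 3.710
Fold change = 2^(−3.710) = 0.0764

0.076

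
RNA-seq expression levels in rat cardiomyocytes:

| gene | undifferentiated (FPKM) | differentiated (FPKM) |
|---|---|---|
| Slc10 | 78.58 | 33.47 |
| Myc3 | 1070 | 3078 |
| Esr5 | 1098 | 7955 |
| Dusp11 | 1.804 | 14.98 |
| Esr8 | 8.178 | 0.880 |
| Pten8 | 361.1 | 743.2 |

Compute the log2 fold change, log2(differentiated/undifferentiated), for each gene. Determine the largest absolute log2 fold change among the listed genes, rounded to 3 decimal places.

3.216

log2(33.47/78.58) = -1.231  (Slc10)
log2(3078/1070) = 1.524  (Myc3)
log2(7955/1098) = 2.857  (Esr5)
log2(14.98/1.804) = 3.054  (Dusp11)
log2(0.880/8.178) = -3.216  (Esr8)
log2(743.2/361.1) = 1.041  (Pten8)
The largest magnitude belongs to Esr8.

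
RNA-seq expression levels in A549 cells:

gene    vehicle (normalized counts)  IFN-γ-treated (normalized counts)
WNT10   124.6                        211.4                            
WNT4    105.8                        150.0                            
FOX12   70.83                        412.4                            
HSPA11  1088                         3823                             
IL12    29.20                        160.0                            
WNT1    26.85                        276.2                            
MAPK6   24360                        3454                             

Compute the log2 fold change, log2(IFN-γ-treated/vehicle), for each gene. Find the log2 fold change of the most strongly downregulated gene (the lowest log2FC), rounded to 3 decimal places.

-2.818

log2(211.4/124.6) = 0.763  (WNT10)
log2(150.0/105.8) = 0.504  (WNT4)
log2(412.4/70.83) = 2.542  (FOX12)
log2(3823/1088) = 1.813  (HSPA11)
log2(160.0/29.20) = 2.454  (IL12)
log2(276.2/26.85) = 3.363  (WNT1)
log2(3454/24360) = -2.818  (MAPK6)
MAPK6 is most strongly downregulated.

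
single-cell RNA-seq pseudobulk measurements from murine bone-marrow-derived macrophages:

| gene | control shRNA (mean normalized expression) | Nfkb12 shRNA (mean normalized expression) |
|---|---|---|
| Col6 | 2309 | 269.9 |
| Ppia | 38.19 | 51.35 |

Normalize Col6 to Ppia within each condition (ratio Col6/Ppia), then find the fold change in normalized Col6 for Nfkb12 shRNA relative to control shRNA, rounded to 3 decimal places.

0.087

Col6/Ppia (control shRNA) = 2309 / 38.19 = 60.461
Col6/Ppia (Nfkb12 shRNA) = 269.9 / 51.35 = 5.2561
Fold change = 5.2561 / 60.461 = 0.0869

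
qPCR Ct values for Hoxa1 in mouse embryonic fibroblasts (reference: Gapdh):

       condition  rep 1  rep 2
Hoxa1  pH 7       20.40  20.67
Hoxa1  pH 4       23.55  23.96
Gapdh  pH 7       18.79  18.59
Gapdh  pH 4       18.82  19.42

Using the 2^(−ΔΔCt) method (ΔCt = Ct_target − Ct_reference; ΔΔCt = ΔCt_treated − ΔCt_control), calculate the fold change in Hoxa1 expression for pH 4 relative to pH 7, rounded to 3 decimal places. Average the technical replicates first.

0.145

Mean Ct: Hoxa1 pH 7 20.535; Hoxa1 pH 4 23.755; Gapdh pH 7 18.690; Gapdh pH 4 19.120
ΔCt(pH 7) = 20.535 − 18.690 = 1.845
ΔCt(pH 4) = 23.755 − 19.120 = 4.635
ΔΔCt = 4.635 − 1.845 = 2.790
Fold change = 2^(−2.790) = 0.1446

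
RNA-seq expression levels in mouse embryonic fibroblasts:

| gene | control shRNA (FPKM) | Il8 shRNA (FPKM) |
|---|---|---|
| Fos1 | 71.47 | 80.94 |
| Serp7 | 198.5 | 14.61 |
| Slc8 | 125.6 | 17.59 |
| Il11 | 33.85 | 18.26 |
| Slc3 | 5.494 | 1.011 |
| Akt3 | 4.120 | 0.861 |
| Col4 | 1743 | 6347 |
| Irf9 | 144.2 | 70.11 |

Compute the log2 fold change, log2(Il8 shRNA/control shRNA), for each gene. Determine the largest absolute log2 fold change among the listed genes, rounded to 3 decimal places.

log2(80.94/71.47) = 0.180  (Fos1)
log2(14.61/198.5) = -3.764  (Serp7)
log2(17.59/125.6) = -2.836  (Slc8)
log2(18.26/33.85) = -0.890  (Il11)
log2(1.011/5.494) = -2.442  (Slc3)
log2(0.861/4.120) = -2.259  (Akt3)
log2(6347/1743) = 1.865  (Col4)
log2(70.11/144.2) = -1.040  (Irf9)
The largest magnitude belongs to Serp7.

3.764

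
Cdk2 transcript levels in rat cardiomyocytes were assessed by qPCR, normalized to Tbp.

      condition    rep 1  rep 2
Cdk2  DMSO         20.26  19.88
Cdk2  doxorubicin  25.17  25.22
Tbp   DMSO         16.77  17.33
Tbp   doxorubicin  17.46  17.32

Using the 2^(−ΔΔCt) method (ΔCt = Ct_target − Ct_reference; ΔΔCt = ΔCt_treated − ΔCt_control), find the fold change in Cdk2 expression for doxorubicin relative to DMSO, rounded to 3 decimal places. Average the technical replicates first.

0.036

Mean Ct: Cdk2 DMSO 20.070; Cdk2 doxorubicin 25.195; Tbp DMSO 17.050; Tbp doxorubicin 17.390
ΔCt(DMSO) = 20.070 − 17.050 = 3.020
ΔCt(doxorubicin) = 25.195 − 17.390 = 7.805
ΔΔCt = 7.805 − 3.020 = 4.785
Fold change = 2^(−4.785) = 0.0363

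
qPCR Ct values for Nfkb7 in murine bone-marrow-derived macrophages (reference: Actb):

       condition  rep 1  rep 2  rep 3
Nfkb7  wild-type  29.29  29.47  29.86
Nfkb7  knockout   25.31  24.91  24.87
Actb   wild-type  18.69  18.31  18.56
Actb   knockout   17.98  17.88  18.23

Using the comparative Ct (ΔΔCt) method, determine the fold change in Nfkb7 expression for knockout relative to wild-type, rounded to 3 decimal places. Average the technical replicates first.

Mean Ct: Nfkb7 wild-type 29.540; Nfkb7 knockout 25.030; Actb wild-type 18.520; Actb knockout 18.030
ΔCt(wild-type) = 29.540 − 18.520 = 11.020
ΔCt(knockout) = 25.030 − 18.030 = 7.000
ΔΔCt = 7.000 − 11.020 = -4.020
Fold change = 2^(−(-4.020)) = 2^4.020 = 16.2234

16.223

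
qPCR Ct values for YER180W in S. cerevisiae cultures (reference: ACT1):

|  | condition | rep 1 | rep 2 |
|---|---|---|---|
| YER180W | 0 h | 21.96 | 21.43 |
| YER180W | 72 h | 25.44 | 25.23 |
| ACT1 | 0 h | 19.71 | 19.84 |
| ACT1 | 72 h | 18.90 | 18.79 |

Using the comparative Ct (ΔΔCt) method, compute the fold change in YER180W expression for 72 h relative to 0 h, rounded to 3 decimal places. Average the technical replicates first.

0.042

Mean Ct: YER180W 0 h 21.695; YER180W 72 h 25.335; ACT1 0 h 19.775; ACT1 72 h 18.845
ΔCt(0 h) = 21.695 − 19.775 = 1.920
ΔCt(72 h) = 25.335 − 18.845 = 6.490
ΔΔCt = 6.490 − 1.920 = 4.570
Fold change = 2^(−4.570) = 0.0421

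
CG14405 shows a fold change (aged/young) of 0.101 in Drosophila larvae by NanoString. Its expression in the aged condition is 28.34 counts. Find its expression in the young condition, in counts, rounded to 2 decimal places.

280.59

young expression = 28.34 / 0.101 = 280.59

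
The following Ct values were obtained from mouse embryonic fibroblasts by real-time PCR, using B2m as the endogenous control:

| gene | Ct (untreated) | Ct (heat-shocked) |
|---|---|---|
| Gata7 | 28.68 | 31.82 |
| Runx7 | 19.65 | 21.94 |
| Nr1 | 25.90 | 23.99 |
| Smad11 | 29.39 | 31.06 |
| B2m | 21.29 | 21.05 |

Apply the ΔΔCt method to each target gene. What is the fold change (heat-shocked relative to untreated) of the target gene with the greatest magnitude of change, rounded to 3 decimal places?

0.096

Gata7: ΔΔCt = (31.82−21.05) − (28.68−21.29) = 10.77 − 7.39 = 3.38; fold change = 2^-3.38 = 0.096
Runx7: ΔΔCt = (21.94−21.05) − (19.65−21.29) = 0.89 − (-1.64) = 2.53; fold change = 2^-2.53 = 0.173
Nr1: ΔΔCt = (23.99−21.05) − (25.90−21.29) = 2.94 − 4.61 = -1.67; fold change = 2^1.67 = 3.182
Smad11: ΔΔCt = (31.06−21.05) − (29.39−21.29) = 10.01 − 8.10 = 1.91; fold change = 2^-1.91 = 0.266
Gata7 has the largest |ΔΔCt| = 3.38.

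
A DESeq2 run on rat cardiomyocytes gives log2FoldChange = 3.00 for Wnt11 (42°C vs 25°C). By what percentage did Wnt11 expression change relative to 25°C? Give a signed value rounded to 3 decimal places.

Fold change = 2^(3.00) = 8.0000
Percent change = (FC − 1) × 100% = (8.0000 − 1) × 100 = 700.000%

700.000%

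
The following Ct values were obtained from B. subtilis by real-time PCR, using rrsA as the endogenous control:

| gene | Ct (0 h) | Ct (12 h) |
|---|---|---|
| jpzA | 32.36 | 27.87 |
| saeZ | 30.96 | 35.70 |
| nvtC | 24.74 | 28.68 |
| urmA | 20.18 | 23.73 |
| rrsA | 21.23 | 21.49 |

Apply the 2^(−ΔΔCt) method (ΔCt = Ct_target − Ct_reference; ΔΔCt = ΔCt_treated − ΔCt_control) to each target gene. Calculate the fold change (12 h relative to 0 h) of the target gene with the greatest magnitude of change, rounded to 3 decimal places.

jpzA: ΔΔCt = (27.87−21.49) − (32.36−21.23) = 6.38 − 11.13 = -4.75; fold change = 2^4.75 = 26.909
saeZ: ΔΔCt = (35.70−21.49) − (30.96−21.23) = 14.21 − 9.73 = 4.48; fold change = 2^-4.48 = 0.045
nvtC: ΔΔCt = (28.68−21.49) − (24.74−21.23) = 7.19 − 3.51 = 3.68; fold change = 2^-3.68 = 0.078
urmA: ΔΔCt = (23.73−21.49) − (20.18−21.23) = 2.24 − (-1.05) = 3.29; fold change = 2^-3.29 = 0.102
jpzA has the largest |ΔΔCt| = 4.75.

26.909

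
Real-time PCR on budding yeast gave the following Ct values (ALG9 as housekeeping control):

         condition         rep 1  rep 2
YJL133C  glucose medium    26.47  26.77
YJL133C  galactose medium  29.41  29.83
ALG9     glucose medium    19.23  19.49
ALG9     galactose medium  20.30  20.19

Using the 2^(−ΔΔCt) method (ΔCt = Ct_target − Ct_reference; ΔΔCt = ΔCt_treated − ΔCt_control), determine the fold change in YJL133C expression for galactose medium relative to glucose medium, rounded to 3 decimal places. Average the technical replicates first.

Mean Ct: YJL133C glucose medium 26.620; YJL133C galactose medium 29.620; ALG9 glucose medium 19.360; ALG9 galactose medium 20.245
ΔCt(glucose medium) = 26.620 − 19.360 = 7.260
ΔCt(galactose medium) = 29.620 − 20.245 = 9.375
ΔΔCt = 9.375 − 7.260 = 2.115
Fold change = 2^(−2.115) = 0.2308

0.231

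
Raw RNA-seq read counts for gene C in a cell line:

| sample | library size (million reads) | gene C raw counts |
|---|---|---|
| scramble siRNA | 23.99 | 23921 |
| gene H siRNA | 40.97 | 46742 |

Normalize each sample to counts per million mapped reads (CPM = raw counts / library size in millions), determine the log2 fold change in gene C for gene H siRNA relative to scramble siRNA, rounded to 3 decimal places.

0.194

CPM(scramble siRNA) = 23921 / 23.99 = 997.1238
CPM(gene H siRNA) = 46742 / 40.97 = 1140.8836
Fold change = 1140.8836 / 997.1238 = 1.14417
log2(1.14417) = 0.1943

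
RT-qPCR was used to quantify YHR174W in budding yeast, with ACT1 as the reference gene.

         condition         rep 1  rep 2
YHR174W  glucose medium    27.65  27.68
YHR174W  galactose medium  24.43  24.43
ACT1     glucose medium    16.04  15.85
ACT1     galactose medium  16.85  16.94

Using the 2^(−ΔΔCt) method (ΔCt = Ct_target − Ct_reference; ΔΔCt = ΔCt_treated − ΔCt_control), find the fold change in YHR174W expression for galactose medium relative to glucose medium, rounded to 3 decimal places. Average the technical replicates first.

Mean Ct: YHR174W glucose medium 27.665; YHR174W galactose medium 24.430; ACT1 glucose medium 15.945; ACT1 galactose medium 16.895
ΔCt(glucose medium) = 27.665 − 15.945 = 11.720
ΔCt(galactose medium) = 24.430 − 16.895 = 7.535
ΔΔCt = 7.535 − 11.720 = -4.185
Fold change = 2^(−(-4.185)) = 2^4.185 = 18.1891

18.189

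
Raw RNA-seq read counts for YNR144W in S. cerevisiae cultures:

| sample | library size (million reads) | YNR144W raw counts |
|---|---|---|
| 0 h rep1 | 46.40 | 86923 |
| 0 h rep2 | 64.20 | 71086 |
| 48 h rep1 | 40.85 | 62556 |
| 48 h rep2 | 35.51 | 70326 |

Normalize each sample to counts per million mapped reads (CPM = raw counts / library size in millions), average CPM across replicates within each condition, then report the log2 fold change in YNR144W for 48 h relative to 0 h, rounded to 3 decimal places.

CPM(0 h rep1) = 86923 / 46.40 = 1873.3405
CPM(0 h rep2) = 71086 / 64.20 = 1107.2586
CPM(48 h rep1) = 62556 / 40.85 = 1531.3586
CPM(48 h rep2) = 70326 / 35.51 = 1980.4562
mean CPM(0 h) = 1490.2995; mean CPM(48 h) = 1755.9074
Fold change = 1755.9074 / 1490.2995 = 1.17822
log2(1.17822) = 0.2366

0.237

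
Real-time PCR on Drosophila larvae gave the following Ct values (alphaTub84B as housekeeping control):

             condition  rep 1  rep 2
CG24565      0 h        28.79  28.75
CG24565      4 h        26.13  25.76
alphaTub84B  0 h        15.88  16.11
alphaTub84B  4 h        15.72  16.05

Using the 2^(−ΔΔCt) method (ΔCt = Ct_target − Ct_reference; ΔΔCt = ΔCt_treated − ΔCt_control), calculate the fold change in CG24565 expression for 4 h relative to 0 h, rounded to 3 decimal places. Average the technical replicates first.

Mean Ct: CG24565 0 h 28.770; CG24565 4 h 25.945; alphaTub84B 0 h 15.995; alphaTub84B 4 h 15.885
ΔCt(0 h) = 28.770 − 15.995 = 12.775
ΔCt(4 h) = 25.945 − 15.885 = 10.060
ΔΔCt = 10.060 − 12.775 = -2.715
Fold change = 2^(−(-2.715)) = 2^2.715 = 6.5659

6.566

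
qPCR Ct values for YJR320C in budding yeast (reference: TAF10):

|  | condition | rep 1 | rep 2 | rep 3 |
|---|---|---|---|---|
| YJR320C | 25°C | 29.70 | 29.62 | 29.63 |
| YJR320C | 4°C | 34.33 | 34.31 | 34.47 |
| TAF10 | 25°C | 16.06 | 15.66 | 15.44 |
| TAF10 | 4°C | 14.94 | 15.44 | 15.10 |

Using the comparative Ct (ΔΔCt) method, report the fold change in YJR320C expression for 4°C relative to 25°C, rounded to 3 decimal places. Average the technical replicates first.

Mean Ct: YJR320C 25°C 29.650; YJR320C 4°C 34.370; TAF10 25°C 15.720; TAF10 4°C 15.160
ΔCt(25°C) = 29.650 − 15.720 = 13.930
ΔCt(4°C) = 34.370 − 15.160 = 19.210
ΔΔCt = 19.210 − 13.930 = 5.280
Fold change = 2^(−5.280) = 0.0257

0.026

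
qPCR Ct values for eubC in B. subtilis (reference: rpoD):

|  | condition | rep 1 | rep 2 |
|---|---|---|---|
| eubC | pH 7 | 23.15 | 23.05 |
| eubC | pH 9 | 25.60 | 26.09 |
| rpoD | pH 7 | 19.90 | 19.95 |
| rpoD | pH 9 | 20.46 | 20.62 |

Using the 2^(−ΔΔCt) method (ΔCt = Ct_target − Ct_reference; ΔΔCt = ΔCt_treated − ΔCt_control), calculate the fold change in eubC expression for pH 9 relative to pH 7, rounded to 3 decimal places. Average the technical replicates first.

0.228

Mean Ct: eubC pH 7 23.100; eubC pH 9 25.845; rpoD pH 7 19.925; rpoD pH 9 20.540
ΔCt(pH 7) = 23.100 − 19.925 = 3.175
ΔCt(pH 9) = 25.845 − 20.540 = 5.305
ΔΔCt = 5.305 − 3.175 = 2.130
Fold change = 2^(−2.130) = 0.2285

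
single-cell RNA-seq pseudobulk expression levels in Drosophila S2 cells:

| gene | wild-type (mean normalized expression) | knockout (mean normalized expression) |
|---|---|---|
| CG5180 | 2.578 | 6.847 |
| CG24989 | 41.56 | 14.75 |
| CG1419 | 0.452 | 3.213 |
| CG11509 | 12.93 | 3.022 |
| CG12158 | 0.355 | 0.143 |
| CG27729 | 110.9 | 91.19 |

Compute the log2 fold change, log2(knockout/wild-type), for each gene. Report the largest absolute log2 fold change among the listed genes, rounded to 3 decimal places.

log2(6.847/2.578) = 1.409  (CG5180)
log2(14.75/41.56) = -1.494  (CG24989)
log2(3.213/0.452) = 2.830  (CG1419)
log2(3.022/12.93) = -2.097  (CG11509)
log2(0.143/0.355) = -1.312  (CG12158)
log2(91.19/110.9) = -0.282  (CG27729)
The largest magnitude belongs to CG1419.

2.830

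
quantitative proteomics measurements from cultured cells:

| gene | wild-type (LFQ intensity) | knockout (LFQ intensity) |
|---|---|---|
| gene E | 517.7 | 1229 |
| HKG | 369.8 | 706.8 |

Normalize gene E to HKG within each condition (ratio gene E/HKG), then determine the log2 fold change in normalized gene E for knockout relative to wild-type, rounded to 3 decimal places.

gene E/HKG (wild-type) = 517.7 / 369.8 = 1.3999
gene E/HKG (knockout) = 1229 / 706.8 = 1.7388
Fold change = 1.7388 / 1.3999 = 1.2421
log2(1.2421) = 0.3127

0.313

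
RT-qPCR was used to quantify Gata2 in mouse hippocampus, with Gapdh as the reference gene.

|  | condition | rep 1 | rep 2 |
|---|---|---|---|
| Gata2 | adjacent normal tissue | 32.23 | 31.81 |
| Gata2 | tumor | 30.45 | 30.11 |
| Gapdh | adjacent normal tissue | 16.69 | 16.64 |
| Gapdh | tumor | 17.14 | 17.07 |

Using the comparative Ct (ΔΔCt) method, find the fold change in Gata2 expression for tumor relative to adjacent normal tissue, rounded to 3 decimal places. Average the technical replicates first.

Mean Ct: Gata2 adjacent normal tissue 32.020; Gata2 tumor 30.280; Gapdh adjacent normal tissue 16.665; Gapdh tumor 17.105
ΔCt(adjacent normal tissue) = 32.020 − 16.665 = 15.355
ΔCt(tumor) = 30.280 − 17.105 = 13.175
ΔΔCt = 13.175 − 15.355 = -2.180
Fold change = 2^(−(-2.180)) = 2^2.180 = 4.5315

4.532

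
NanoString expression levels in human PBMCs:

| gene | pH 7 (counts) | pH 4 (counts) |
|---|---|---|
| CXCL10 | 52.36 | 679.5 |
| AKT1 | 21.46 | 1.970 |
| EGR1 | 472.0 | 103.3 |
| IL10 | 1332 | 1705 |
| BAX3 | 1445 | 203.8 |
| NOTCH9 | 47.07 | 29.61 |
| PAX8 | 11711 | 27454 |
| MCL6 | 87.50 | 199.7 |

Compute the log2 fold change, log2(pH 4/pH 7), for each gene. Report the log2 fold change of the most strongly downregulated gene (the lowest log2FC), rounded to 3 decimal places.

-3.445

log2(679.5/52.36) = 3.698  (CXCL10)
log2(1.970/21.46) = -3.445  (AKT1)
log2(103.3/472.0) = -2.192  (EGR1)
log2(1705/1332) = 0.356  (IL10)
log2(203.8/1445) = -2.826  (BAX3)
log2(29.61/47.07) = -0.669  (NOTCH9)
log2(27454/11711) = 1.229  (PAX8)
log2(199.7/87.50) = 1.190  (MCL6)
AKT1 is most strongly downregulated.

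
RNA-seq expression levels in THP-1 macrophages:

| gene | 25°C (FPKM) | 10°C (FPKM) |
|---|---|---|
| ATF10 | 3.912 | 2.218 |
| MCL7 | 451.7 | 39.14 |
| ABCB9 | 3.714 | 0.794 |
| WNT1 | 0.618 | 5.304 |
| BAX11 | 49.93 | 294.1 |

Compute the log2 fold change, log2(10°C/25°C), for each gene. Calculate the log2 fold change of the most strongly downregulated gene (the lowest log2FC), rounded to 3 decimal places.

-3.529

log2(2.218/3.912) = -0.819  (ATF10)
log2(39.14/451.7) = -3.529  (MCL7)
log2(0.794/3.714) = -2.226  (ABCB9)
log2(5.304/0.618) = 3.101  (WNT1)
log2(294.1/49.93) = 2.558  (BAX11)
MCL7 is most strongly downregulated.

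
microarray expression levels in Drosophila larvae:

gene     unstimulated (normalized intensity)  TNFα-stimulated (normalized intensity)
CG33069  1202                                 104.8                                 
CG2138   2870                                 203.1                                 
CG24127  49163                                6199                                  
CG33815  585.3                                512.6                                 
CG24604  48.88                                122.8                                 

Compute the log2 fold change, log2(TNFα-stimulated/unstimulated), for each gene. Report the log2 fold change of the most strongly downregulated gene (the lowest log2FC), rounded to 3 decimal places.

-3.821

log2(104.8/1202) = -3.520  (CG33069)
log2(203.1/2870) = -3.821  (CG2138)
log2(6199/49163) = -2.987  (CG24127)
log2(512.6/585.3) = -0.191  (CG33815)
log2(122.8/48.88) = 1.329  (CG24604)
CG2138 is most strongly downregulated.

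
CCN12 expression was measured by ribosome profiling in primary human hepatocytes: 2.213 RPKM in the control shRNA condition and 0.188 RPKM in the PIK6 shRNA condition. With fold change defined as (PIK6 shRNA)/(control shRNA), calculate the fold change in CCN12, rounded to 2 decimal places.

Fold change = 0.188 / 2.213 = 0.085
CCN12 is downregulated.

0.08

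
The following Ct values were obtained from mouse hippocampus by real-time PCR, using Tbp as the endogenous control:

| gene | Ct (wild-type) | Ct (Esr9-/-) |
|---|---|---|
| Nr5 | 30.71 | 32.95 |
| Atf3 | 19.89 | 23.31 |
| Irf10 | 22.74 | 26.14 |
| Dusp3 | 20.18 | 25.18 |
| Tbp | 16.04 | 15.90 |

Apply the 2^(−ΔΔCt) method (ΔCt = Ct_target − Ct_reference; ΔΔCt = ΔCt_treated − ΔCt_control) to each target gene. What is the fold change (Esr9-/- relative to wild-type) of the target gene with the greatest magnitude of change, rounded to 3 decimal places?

0.028

Nr5: ΔΔCt = (32.95−15.90) − (30.71−16.04) = 17.05 − 14.67 = 2.38; fold change = 2^-2.38 = 0.192
Atf3: ΔΔCt = (23.31−15.90) − (19.89−16.04) = 7.41 − 3.85 = 3.56; fold change = 2^-3.56 = 0.085
Irf10: ΔΔCt = (26.14−15.90) − (22.74−16.04) = 10.24 − 6.70 = 3.54; fold change = 2^-3.54 = 0.086
Dusp3: ΔΔCt = (25.18−15.90) − (20.18−16.04) = 9.28 − 4.14 = 5.14; fold change = 2^-5.14 = 0.028
Dusp3 has the largest |ΔΔCt| = 5.14.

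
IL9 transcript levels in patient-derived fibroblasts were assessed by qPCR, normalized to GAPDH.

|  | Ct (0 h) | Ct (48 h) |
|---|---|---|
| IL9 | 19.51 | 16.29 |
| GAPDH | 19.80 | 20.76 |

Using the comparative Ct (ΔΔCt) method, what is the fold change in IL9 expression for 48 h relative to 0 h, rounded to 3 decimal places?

ΔCt(0 h) = 19.510 − 19.800 = -0.290
ΔCt(48 h) = 16.290 − 20.760 = -4.470
ΔΔCt = -4.470 − (-0.290) = -4.180
Fold change = 2^(−(-4.180)) = 2^4.180 = 18.1261

18.126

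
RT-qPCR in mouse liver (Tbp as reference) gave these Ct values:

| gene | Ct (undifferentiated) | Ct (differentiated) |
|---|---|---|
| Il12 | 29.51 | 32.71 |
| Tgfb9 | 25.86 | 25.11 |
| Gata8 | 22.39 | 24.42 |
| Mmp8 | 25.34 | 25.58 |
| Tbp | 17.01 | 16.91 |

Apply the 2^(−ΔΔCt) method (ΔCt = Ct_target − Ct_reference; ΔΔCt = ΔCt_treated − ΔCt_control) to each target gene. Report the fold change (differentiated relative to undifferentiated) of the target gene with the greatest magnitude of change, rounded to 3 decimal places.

Il12: ΔΔCt = (32.71−16.91) − (29.51−17.01) = 15.80 − 12.50 = 3.30; fold change = 2^-3.30 = 0.102
Tgfb9: ΔΔCt = (25.11−16.91) − (25.86−17.01) = 8.20 − 8.85 = -0.65; fold change = 2^0.65 = 1.569
Gata8: ΔΔCt = (24.42−16.91) − (22.39−17.01) = 7.51 − 5.38 = 2.13; fold change = 2^-2.13 = 0.228
Mmp8: ΔΔCt = (25.58−16.91) − (25.34−17.01) = 8.67 − 8.33 = 0.34; fold change = 2^-0.34 = 0.790
Il12 has the largest |ΔΔCt| = 3.30.

0.102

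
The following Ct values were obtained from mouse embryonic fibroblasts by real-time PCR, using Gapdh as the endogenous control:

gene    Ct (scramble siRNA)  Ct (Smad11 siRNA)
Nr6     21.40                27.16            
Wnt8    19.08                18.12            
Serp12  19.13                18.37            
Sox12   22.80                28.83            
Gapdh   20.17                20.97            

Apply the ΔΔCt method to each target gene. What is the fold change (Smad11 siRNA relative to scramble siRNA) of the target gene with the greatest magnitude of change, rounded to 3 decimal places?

Nr6: ΔΔCt = (27.16−20.97) − (21.40−20.17) = 6.19 − 1.23 = 4.96; fold change = 2^-4.96 = 0.032
Wnt8: ΔΔCt = (18.12−20.97) − (19.08−20.17) = -2.85 − (-1.09) = -1.76; fold change = 2^1.76 = 3.387
Serp12: ΔΔCt = (18.37−20.97) − (19.13−20.17) = -2.60 − (-1.04) = -1.56; fold change = 2^1.56 = 2.949
Sox12: ΔΔCt = (28.83−20.97) − (22.80−20.17) = 7.86 − 2.63 = 5.23; fold change = 2^-5.23 = 0.027
Sox12 has the largest |ΔΔCt| = 5.23.

0.027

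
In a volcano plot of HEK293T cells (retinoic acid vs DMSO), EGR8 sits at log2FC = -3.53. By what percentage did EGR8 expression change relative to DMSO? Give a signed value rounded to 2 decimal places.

Fold change = 2^(-3.53) = 0.0866
Percent change = (FC − 1) × 100% = (0.0866 − 1) × 100 = -91.34%

-91.34%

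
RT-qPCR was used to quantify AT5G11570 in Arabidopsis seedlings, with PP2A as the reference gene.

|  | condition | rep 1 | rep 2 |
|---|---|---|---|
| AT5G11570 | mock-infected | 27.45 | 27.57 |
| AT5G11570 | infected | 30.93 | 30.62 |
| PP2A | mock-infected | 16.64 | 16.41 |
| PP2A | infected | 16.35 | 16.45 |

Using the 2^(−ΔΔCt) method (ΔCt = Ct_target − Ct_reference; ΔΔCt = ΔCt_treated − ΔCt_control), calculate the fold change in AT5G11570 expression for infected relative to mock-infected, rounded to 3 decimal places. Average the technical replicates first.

0.095

Mean Ct: AT5G11570 mock-infected 27.510; AT5G11570 infected 30.775; PP2A mock-infected 16.525; PP2A infected 16.400
ΔCt(mock-infected) = 27.510 − 16.525 = 10.985
ΔCt(infected) = 30.775 − 16.400 = 14.375
ΔΔCt = 14.375 − 10.985 = 3.390
Fold change = 2^(−3.390) = 0.0954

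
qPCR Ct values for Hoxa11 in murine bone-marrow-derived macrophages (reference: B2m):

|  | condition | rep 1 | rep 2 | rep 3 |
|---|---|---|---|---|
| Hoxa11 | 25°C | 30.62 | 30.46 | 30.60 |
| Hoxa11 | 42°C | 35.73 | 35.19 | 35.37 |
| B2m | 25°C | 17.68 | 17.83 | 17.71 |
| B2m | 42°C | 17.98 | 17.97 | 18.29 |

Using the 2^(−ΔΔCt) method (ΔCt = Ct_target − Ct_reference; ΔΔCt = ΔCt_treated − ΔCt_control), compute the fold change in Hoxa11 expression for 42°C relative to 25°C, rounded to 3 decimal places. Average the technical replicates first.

0.043

Mean Ct: Hoxa11 25°C 30.560; Hoxa11 42°C 35.430; B2m 25°C 17.740; B2m 42°C 18.080
ΔCt(25°C) = 30.560 − 17.740 = 12.820
ΔCt(42°C) = 35.430 − 18.080 = 17.350
ΔΔCt = 17.350 − 12.820 = 4.530
Fold change = 2^(−4.530) = 0.0433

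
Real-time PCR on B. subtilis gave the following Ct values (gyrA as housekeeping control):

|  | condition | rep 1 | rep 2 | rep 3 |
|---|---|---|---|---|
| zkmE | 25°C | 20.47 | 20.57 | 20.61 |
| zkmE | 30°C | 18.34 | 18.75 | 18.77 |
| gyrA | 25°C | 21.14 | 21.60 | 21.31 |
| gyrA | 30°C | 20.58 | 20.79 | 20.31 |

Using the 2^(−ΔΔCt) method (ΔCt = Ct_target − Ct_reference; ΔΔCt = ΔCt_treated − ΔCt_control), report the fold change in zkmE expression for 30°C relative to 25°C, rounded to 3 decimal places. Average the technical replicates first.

Mean Ct: zkmE 25°C 20.550; zkmE 30°C 18.620; gyrA 25°C 21.350; gyrA 30°C 20.560
ΔCt(25°C) = 20.550 − 21.350 = -0.800
ΔCt(30°C) = 18.620 − 20.560 = -1.940
ΔΔCt = -1.940 − (-0.800) = -1.140
Fold change = 2^(−(-1.140)) = 2^1.140 = 2.2038

2.204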